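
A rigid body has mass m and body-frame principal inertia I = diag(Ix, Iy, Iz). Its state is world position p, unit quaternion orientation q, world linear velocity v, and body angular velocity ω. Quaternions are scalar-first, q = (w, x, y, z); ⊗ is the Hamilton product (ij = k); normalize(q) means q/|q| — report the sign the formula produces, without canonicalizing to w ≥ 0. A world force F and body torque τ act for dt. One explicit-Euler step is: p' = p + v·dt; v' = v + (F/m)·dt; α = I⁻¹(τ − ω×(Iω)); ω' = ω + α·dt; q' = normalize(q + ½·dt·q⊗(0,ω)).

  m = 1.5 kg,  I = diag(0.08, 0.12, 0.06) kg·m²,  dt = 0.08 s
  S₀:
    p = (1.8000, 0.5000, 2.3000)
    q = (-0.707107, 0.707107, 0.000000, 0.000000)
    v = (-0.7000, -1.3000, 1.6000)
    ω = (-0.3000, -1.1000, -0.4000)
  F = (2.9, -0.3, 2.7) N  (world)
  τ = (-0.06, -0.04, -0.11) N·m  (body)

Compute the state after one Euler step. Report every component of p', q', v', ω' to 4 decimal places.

p' = (1.7440, 0.3960, 2.4280)
q' = (-0.6978, 0.7148, 0.0424, -0.0198)
v' = (-0.5453, -1.3160, 1.7440)
ω' = (-0.3336, -1.1283, -0.5643)

a = F/m = (1.9333, -0.2000, 1.8000)
p + v·dt = (1.7440, 0.3960, 2.4280)
v + (F/m)dt = (-0.5453, -1.3160, 1.7440)
ω×(Iω) gyroscopic = (-0.0264, 0.0024, 0.0132)
angular accel α = (-0.4200, -0.3533, -2.0533)
new body rate ω' = (-0.3336, -1.1283, -0.5643)
q⊗(0,ω) = (0.2121321, 0.2121321, 1.0606605, -0.4949749)
updated quaternion q' = (-0.6978, 0.7148, 0.0424, -0.0198)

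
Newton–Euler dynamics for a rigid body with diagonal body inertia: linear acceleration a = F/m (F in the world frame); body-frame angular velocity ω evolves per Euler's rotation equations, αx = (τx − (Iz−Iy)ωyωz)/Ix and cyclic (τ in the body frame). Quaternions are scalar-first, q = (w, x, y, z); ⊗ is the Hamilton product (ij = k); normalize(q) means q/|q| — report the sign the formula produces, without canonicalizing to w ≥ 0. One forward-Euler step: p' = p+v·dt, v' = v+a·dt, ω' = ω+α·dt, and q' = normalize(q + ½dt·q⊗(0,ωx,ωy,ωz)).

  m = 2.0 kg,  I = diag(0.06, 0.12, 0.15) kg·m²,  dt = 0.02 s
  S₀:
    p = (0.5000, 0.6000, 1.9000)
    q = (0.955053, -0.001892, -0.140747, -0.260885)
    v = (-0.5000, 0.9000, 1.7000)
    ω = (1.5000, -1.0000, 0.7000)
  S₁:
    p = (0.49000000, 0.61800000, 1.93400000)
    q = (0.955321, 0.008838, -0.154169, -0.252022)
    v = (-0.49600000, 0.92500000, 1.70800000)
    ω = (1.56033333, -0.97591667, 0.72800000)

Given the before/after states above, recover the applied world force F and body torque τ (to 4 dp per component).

F = (0.4000, 2.5000, 0.8000)
τ = (0.1600, 0.0500, 0.1200)

v₁ − v₀ = (0.00400000, 0.02500000, 0.00800000)
m·(v₁−v₀)/dt = (0.4000, 2.5000, 0.8000)
rate change Δω = (0.06033333, 0.02408333, 0.02800000)
τ = I·(Δω/dt) + ω₀×(Iω₀) = (0.1600, 0.0500, 0.1200)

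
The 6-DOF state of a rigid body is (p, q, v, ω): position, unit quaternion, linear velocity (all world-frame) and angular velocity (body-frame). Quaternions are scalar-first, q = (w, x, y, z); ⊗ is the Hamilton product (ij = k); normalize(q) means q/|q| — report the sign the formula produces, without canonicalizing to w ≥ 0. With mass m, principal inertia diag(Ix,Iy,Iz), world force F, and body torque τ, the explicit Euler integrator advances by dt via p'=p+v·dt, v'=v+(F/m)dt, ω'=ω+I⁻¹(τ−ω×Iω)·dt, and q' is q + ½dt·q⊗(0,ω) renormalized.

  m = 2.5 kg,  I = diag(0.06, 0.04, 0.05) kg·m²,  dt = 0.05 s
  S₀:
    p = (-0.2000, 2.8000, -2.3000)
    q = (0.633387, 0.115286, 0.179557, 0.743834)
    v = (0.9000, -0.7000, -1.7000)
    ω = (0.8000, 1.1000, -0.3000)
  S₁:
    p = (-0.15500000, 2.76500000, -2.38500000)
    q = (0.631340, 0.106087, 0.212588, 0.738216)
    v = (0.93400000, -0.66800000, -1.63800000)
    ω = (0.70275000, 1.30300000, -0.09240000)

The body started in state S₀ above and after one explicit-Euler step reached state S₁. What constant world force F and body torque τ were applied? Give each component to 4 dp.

rate change Δω = (-0.09725000, 0.20300000, 0.20760000)
τ = I·(Δω/dt) + ω₀×(Iω₀) = (-0.1200, 0.1600, 0.1900)
Δv = v₁−v₀ = (0.03400000, 0.03200000, 0.06200000)
F = m·Δv/dt = (1.7000, 1.6000, 3.1000)

F = (1.7000, 1.6000, 3.1000)
τ = (-0.1200, 0.1600, 0.1900)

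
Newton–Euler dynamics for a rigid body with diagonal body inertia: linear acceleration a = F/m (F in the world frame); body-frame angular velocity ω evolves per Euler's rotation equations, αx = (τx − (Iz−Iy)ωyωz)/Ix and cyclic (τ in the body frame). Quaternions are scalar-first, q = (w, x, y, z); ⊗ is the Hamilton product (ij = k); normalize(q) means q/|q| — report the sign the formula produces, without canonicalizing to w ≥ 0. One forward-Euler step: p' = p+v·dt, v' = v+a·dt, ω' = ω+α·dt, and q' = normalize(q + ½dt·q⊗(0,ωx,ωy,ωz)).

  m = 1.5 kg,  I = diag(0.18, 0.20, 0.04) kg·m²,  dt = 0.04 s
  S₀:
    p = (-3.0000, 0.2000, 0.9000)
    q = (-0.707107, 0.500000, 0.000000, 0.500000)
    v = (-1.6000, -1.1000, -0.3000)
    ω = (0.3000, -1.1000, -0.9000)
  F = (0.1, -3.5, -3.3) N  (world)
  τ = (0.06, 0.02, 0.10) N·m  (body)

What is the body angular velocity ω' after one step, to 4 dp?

ω' = (0.3485, -1.0884, -0.7934)

angular accel α = (1.2133, 0.2890, 2.6650)
ω' = ω + α·dt = (0.3485, -1.0884, -0.7934)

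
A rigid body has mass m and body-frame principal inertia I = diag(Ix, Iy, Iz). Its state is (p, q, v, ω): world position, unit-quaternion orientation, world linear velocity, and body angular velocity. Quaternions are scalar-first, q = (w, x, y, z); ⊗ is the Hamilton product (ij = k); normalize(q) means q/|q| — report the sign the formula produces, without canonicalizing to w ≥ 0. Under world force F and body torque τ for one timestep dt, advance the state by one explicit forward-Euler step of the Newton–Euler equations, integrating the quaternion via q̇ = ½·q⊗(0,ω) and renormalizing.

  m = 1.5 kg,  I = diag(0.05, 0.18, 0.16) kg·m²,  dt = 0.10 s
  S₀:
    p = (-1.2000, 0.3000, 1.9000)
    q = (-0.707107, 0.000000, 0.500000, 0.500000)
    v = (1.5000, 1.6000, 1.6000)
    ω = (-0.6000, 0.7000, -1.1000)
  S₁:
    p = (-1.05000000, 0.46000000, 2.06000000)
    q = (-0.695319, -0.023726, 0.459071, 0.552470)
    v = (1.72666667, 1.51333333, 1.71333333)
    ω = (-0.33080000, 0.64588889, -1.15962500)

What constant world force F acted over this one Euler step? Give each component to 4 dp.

velocity change Δv = (0.22666667, -0.08666667, 0.11333333)
F = m·Δv/dt = (3.4000, -1.3000, 1.7000)

F = (3.4000, -1.3000, 1.7000)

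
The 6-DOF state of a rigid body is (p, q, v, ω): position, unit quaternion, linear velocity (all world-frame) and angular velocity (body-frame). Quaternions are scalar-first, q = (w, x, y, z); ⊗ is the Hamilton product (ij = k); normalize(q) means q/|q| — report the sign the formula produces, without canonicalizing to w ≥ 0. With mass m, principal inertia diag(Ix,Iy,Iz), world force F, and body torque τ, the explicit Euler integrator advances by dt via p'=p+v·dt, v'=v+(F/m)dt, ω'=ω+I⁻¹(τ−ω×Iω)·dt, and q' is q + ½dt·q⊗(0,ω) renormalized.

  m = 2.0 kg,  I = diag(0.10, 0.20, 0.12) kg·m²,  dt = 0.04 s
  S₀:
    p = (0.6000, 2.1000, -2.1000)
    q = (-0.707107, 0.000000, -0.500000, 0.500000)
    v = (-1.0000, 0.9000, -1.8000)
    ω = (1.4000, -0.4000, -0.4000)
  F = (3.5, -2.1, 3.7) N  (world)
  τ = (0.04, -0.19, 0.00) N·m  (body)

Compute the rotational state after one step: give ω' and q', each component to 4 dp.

ω' = (1.4211, -0.4402, -0.3813)
q' = (-0.7068, -0.0118, -0.4801, 0.5194)

(τ − ω×Iω)/I = (0.5280, -1.0060, 0.4667)
ω' = ω + α·dt = (1.4211, -0.4402, -0.3813)
Hamilton product q⊗(0,ω) = (0.0000000, -0.5899498, 0.9828428, 0.9828428)
q + ½dt·q⊗(0,ω), renormalized = (-0.7068, -0.0118, -0.4801, 0.5194)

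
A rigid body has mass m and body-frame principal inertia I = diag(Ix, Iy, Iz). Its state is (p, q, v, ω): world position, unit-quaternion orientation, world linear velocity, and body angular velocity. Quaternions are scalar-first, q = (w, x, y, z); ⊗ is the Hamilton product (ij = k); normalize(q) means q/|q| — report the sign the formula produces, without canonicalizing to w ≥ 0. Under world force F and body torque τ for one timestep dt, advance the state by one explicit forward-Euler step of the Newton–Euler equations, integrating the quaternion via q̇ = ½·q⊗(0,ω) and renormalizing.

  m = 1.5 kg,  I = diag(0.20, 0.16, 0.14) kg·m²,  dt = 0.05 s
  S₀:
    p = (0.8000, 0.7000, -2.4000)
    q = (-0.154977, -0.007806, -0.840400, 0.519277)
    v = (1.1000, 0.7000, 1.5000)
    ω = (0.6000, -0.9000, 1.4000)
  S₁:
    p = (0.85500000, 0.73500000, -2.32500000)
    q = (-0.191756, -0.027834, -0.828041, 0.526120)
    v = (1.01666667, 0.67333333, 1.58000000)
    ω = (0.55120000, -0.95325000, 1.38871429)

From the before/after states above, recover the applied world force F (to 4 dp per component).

F = (-2.5000, -0.8000, 2.4000)

v₁ − v₀ = (-0.08333333, -0.02666667, 0.08000000)
F = m·Δv/dt = (-2.5000, -0.8000, 2.4000)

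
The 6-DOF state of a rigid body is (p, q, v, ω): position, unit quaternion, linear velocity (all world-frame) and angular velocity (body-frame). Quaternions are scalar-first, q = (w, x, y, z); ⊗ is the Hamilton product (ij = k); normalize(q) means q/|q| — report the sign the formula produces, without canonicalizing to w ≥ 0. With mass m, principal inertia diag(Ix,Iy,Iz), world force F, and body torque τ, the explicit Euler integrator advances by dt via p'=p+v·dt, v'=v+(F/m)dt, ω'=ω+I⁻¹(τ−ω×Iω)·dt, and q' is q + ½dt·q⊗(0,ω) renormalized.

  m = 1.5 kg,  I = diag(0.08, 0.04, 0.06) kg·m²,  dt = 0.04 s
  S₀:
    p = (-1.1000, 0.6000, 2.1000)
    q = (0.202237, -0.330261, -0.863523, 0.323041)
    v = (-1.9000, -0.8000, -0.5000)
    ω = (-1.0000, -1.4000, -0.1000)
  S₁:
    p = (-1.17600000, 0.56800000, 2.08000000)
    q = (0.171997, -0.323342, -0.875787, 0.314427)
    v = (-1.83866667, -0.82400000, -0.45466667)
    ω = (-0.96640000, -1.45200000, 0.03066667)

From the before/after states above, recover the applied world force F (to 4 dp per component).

F = (2.3000, -0.9000, 1.7000)

Δv = v₁−v₀ = (0.06133333, -0.02400000, 0.04533333)
m·(v₁−v₀)/dt = (2.3000, -0.9000, 1.7000)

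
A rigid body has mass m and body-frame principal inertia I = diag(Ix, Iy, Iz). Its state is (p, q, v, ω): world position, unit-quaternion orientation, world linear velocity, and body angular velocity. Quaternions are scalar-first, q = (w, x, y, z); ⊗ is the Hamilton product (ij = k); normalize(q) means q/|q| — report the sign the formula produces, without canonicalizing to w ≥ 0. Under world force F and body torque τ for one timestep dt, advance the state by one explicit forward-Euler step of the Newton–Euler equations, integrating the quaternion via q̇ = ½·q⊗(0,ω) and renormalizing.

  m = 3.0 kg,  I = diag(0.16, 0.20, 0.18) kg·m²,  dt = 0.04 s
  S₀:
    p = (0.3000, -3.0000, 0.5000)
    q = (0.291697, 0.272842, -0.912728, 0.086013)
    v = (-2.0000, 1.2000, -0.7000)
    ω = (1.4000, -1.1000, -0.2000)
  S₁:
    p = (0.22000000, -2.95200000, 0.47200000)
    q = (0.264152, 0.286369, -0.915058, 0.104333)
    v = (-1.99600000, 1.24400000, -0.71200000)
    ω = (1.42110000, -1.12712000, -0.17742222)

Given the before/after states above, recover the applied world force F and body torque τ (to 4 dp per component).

F = (0.3000, 3.3000, -0.9000)
τ = (0.0800, -0.1300, 0.0400)

v₁ − v₀ = (0.00400000, 0.04400000, -0.01200000)
applied force F = (0.3000, 3.3000, -0.9000)
Δω = ω₁−ω₀ = (0.02110000, -0.02712000, 0.02257778)
applied torque τ = (0.0800, -0.1300, 0.0400)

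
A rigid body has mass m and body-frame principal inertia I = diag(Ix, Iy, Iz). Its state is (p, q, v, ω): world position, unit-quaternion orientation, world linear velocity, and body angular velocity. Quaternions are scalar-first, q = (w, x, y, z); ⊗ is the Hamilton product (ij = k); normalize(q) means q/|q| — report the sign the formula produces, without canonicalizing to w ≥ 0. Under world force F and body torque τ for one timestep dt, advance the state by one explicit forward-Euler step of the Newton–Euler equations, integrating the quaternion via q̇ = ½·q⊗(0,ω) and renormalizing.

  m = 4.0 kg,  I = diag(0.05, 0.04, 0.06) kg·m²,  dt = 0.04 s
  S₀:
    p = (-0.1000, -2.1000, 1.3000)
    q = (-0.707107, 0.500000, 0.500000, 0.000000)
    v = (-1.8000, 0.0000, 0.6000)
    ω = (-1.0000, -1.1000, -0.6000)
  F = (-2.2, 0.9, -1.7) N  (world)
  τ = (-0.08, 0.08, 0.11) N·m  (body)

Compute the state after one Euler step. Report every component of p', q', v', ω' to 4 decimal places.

gyro term ω×Iω = (0.0132, -0.0060, -0.0110)
(τ − ω×Iω)/I = (-1.8640, 2.1500, 2.0167)
ω + α·dt = (-1.0746, -1.0140, -0.5193)
2q̇ = q⊗(0,ω) = (1.0500000, 0.4071070, 1.0778177, 0.3742642)
q + ½dt·q⊗(0,ω), renormalized = (-0.6858, 0.5079, 0.5213, 0.0075)
a = F/m = (-0.5500, 0.2250, -0.4250)
p + v·dt = (-0.1720, -2.1000, 1.3240)
v + (F/m)dt = (-1.8220, 0.0090, 0.5830)

p' = (-0.1720, -2.1000, 1.3240)
q' = (-0.6858, 0.5079, 0.5213, 0.0075)
v' = (-1.8220, 0.0090, 0.5830)
ω' = (-1.0746, -1.0140, -0.5193)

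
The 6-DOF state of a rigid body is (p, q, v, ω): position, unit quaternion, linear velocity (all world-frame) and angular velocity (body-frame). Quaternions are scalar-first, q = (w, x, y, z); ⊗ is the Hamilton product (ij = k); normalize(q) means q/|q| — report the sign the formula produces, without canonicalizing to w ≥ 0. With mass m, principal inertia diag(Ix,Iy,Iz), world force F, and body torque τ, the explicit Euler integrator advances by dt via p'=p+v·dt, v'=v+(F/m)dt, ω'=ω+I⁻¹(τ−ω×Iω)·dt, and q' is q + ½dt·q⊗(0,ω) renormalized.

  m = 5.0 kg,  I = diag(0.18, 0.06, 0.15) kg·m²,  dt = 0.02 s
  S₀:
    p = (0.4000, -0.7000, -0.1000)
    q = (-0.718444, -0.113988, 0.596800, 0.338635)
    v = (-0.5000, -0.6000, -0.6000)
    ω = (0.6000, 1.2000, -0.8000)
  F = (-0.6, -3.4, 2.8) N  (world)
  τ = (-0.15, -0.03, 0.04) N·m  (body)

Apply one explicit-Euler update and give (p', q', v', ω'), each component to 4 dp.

p' = p + v·dt = (0.3900, -0.7120, -0.1120)
v + (F/m)dt = (-0.5024, -0.6136, -0.5888)
(τ − ω×Iω)/I = (-0.3533, -0.2600, 0.8427)
ω' = ω + α·dt = (0.5929, 1.1948, -0.7831)
Hamilton product q⊗(0,ω) = (-0.3768592, -1.3148684, -0.7501422, 0.0798896)
q + ½dt·q⊗(0,ω), renormalized = (-0.7221, -0.1271, 0.5892, 0.3394)

p' = (0.3900, -0.7120, -0.1120)
q' = (-0.7221, -0.1271, 0.5892, 0.3394)
v' = (-0.5024, -0.6136, -0.5888)
ω' = (0.5929, 1.1948, -0.7831)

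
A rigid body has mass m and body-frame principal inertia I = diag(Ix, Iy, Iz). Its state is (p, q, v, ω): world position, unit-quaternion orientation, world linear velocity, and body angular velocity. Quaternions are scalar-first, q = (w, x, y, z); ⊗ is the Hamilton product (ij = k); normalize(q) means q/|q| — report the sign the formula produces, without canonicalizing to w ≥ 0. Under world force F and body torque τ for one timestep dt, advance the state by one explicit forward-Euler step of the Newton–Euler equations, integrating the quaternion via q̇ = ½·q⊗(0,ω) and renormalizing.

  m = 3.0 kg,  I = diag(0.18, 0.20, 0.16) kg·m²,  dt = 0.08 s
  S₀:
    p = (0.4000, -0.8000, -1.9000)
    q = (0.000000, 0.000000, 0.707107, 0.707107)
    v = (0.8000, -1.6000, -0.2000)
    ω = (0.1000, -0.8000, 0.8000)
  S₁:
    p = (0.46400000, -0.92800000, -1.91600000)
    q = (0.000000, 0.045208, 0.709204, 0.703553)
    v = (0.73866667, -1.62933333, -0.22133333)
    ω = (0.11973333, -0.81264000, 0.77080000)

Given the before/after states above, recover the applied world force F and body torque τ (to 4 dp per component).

F = (-2.3000, -1.1000, -0.8000)
τ = (0.0700, -0.0300, -0.0600)

Δω = ω₁−ω₀ = (0.01973333, -0.01264000, -0.02920000)
applied torque τ = (0.0700, -0.0300, -0.0600)
Δv = v₁−v₀ = (-0.06133333, -0.02933333, -0.02133333)
applied force F = (-2.3000, -1.1000, -0.8000)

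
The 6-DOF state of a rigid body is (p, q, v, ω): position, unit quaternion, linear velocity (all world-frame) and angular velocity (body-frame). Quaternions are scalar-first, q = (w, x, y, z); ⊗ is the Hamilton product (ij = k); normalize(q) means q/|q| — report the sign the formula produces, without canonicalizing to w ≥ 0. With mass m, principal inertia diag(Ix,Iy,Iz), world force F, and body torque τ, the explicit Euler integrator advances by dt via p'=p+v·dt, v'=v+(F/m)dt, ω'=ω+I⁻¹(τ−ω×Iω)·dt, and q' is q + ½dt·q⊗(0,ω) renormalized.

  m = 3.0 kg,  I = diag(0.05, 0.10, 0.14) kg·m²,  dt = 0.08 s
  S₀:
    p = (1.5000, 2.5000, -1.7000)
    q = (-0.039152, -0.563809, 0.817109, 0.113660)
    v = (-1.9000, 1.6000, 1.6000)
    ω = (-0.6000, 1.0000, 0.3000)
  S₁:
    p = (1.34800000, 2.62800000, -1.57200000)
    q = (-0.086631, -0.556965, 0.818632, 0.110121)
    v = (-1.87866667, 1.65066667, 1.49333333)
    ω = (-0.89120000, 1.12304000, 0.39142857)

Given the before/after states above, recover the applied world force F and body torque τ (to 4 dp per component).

F = (0.8000, 1.9000, -4.0000)
τ = (-0.1700, 0.1700, 0.1300)

ω₁ − ω₀ = (-0.29120000, 0.12304000, 0.09142857)
gyro term ω₀×Iω₀ = (0.0120, 0.0162, -0.0300)
τ = I·(Δω/dt) + ω₀×(Iω₀) = (-0.1700, 0.1700, 0.1300)
v₁ − v₀ = (0.02133333, 0.05066667, -0.10666667)
F = m·Δv/dt = (0.8000, 1.9000, -4.0000)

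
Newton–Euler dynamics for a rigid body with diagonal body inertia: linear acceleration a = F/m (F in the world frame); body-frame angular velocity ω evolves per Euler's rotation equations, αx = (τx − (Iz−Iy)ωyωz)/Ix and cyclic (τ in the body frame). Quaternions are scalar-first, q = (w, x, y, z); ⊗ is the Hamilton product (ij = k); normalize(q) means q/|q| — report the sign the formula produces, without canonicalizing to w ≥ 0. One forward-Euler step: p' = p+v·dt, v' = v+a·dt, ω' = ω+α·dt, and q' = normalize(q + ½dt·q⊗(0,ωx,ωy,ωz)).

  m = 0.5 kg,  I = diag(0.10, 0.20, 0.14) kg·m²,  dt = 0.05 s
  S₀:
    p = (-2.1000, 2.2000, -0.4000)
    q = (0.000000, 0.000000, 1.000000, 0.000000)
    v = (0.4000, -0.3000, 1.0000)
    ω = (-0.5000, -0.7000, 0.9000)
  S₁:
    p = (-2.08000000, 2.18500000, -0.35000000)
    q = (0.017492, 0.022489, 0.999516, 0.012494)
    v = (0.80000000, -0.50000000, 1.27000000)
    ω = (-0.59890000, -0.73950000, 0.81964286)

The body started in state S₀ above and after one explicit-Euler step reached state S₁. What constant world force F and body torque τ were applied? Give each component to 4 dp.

F = (4.0000, -2.0000, 2.7000)
τ = (-0.1600, -0.1400, -0.1900)

rate change Δω = (-0.09890000, -0.03950000, -0.08035714)
applied torque τ = (-0.1600, -0.1400, -0.1900)
Δv = v₁−v₀ = (0.40000000, -0.20000000, 0.27000000)
m·(v₁−v₀)/dt = (4.0000, -2.0000, 2.7000)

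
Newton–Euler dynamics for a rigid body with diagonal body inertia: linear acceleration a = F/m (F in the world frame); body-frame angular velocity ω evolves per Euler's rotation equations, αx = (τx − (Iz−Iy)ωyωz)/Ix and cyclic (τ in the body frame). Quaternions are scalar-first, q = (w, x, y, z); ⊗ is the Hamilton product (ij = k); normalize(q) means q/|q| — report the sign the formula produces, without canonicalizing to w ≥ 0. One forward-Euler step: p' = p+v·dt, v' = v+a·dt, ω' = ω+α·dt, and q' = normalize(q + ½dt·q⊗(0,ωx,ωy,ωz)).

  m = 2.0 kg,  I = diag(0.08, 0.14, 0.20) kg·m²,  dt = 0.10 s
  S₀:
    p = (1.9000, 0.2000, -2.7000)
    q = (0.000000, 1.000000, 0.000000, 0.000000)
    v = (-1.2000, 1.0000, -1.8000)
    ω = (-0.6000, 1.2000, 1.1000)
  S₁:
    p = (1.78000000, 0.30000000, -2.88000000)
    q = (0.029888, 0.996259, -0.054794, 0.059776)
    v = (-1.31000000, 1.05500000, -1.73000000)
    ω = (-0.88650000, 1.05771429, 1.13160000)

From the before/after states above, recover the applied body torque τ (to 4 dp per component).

τ = (-0.1500, -0.1200, 0.0200)

ω₁ − ω₀ = (-0.28650000, -0.14228571, 0.03160000)
ω₀×(Iω₀) = (0.0792, 0.0792, -0.0432)
applied torque τ = (-0.1500, -0.1200, 0.0200)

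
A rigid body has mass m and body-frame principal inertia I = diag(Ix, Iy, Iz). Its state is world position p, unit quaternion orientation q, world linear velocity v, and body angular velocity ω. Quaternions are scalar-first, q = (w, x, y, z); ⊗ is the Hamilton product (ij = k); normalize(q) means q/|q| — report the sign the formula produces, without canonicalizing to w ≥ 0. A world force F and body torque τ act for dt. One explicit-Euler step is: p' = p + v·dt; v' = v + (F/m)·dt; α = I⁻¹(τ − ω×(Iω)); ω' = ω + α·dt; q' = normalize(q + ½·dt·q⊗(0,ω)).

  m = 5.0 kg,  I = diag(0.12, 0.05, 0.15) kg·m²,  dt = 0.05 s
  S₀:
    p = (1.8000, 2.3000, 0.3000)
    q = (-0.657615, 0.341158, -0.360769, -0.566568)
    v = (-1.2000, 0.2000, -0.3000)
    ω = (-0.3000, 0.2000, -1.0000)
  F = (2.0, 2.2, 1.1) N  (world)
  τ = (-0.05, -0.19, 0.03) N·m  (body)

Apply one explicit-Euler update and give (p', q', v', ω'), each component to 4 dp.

p' = (1.7400, 2.3100, 0.2850)
q' = (-0.6672, 0.3578, -0.3512, -0.5509)
v' = (-1.1800, 0.2220, -0.2890)
ω' = (-0.3125, 0.0190, -0.9914)

(τ − ω×Iω)/I = (-0.2500, -3.6200, 0.1720)
ω + α·dt = (-0.3125, 0.0190, -0.9914)
q⊗(0,ω) = (-0.3920668, 0.6713671, 0.3796054, 0.6176159)
q' = normalize(q + ½dt·q⊗(0,ω)) = (-0.6672, 0.3578, -0.3512, -0.5509)
p' = p + v·dt = (1.7400, 2.3100, 0.2850)
v + (F/m)dt = (-1.1800, 0.2220, -0.2890)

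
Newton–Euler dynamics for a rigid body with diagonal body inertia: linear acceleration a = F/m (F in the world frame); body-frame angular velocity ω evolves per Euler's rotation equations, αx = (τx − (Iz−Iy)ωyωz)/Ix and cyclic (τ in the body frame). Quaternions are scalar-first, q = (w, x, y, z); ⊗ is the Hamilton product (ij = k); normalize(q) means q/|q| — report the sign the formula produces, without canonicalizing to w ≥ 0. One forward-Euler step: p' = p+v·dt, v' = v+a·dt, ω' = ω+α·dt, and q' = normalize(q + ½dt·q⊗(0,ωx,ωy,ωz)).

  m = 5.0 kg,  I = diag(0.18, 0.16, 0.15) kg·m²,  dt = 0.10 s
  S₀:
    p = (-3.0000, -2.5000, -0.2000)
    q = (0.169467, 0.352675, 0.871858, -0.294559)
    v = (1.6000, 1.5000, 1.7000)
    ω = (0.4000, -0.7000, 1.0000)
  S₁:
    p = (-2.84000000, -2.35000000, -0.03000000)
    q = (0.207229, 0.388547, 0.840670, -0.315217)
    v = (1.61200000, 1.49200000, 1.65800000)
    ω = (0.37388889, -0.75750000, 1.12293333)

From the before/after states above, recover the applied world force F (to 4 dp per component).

F = (0.6000, -0.4000, -2.1000)

v₁ − v₀ = (0.01200000, -0.00800000, -0.04200000)
applied force F = (0.6000, -0.4000, -2.1000)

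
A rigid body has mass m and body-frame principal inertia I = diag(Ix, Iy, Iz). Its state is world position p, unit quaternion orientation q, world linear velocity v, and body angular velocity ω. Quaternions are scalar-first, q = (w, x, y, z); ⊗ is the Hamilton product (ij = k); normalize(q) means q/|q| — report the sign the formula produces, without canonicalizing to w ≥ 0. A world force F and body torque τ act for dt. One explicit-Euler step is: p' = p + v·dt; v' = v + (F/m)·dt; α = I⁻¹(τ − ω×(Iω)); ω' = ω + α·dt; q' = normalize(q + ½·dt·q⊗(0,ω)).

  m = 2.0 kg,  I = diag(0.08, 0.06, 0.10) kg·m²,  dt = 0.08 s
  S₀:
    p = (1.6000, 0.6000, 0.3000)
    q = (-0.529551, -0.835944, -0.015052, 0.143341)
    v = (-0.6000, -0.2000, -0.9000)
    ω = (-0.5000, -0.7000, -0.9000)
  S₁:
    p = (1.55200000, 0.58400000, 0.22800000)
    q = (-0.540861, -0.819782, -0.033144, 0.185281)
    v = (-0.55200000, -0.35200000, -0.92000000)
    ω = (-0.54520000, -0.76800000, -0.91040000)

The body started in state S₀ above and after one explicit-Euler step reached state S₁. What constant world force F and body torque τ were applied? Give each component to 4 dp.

F = (1.2000, -3.8000, -0.5000)
τ = (-0.0200, -0.0600, -0.0200)

v₁ − v₀ = (0.04800000, -0.15200000, -0.02000000)
applied force F = (1.2000, -3.8000, -0.5000)
ω₁ − ω₀ = (-0.04520000, -0.06800000, -0.01040000)
I·α + gyro = (-0.0200, -0.0600, -0.0200)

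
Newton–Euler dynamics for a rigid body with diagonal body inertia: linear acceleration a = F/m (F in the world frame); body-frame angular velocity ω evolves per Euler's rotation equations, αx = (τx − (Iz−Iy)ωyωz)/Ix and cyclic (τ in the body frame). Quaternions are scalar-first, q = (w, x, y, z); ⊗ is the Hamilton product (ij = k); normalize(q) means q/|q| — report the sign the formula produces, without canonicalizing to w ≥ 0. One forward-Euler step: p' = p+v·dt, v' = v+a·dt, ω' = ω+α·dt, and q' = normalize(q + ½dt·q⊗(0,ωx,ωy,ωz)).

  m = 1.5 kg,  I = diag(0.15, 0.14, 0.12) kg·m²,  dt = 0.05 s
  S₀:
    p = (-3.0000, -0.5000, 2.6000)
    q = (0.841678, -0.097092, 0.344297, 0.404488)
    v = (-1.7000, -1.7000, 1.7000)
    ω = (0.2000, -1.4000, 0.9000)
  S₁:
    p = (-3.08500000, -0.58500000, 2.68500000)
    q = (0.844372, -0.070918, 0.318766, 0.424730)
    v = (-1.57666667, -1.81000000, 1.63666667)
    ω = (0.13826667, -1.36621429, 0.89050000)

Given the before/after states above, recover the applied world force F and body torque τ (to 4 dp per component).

F = (3.7000, -3.3000, -1.9000)
τ = (-0.1600, 0.1000, -0.0200)

rate change Δω = (-0.06173333, 0.03378571, -0.00950000)
ω₀×(Iω₀) = (0.0252, 0.0054, 0.0028)
applied torque τ = (-0.1600, 0.1000, -0.0200)
Δv = v₁−v₀ = (0.12333333, -0.11000000, -0.06333333)
m·(v₁−v₀)/dt = (3.7000, -3.3000, -1.9000)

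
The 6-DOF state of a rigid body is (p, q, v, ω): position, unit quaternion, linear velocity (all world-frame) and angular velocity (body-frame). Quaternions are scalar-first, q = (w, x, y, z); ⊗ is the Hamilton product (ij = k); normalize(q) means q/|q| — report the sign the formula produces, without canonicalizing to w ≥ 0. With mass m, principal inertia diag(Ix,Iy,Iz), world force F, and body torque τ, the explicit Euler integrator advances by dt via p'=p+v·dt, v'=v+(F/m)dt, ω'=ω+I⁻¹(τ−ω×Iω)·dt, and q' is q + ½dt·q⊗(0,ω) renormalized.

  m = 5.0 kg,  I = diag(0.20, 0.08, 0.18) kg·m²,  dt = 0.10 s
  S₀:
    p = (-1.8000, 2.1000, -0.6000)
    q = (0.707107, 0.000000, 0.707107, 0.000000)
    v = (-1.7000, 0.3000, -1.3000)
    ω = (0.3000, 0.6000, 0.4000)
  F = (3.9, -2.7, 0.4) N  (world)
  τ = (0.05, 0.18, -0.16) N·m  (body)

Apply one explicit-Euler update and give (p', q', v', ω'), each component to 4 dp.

p' = (-1.9700, 2.1300, -0.7300)
q' = (0.6854, 0.0247, 0.7278, 0.0035)
v' = (-1.6220, 0.2460, -1.2920)
ω' = (0.3130, 0.8220, 0.3231)

ω×(Iω) gyroscopic = (0.0240, 0.0024, -0.0216)
α = I⁻¹(τ − ω×Iω) = (0.1300, 2.2200, -0.7689)
ω + α·dt = (0.3130, 0.8220, 0.3231)
q⊗(0,ω) = (-0.4242642, 0.4949749, 0.4242642, 0.0707107)
updated quaternion q' = (0.6854, 0.0247, 0.7278, 0.0035)
a = F/m = (0.7800, -0.5400, 0.0800)
new position p' = (-1.9700, 2.1300, -0.7300)
v + (F/m)dt = (-1.6220, 0.2460, -1.2920)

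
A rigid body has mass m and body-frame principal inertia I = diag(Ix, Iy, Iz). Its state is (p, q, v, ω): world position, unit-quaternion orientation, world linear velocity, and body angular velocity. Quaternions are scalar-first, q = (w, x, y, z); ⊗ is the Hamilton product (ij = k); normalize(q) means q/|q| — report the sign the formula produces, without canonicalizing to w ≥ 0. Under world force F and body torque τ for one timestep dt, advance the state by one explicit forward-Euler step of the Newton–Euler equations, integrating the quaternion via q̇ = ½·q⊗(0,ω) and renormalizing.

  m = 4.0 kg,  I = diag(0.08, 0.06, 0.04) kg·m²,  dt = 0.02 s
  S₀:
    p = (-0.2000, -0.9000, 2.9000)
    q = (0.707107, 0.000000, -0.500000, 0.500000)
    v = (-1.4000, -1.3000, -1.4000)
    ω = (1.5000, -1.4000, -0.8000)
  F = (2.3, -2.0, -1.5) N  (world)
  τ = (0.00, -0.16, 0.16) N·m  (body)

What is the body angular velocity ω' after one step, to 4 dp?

ω' = (1.5056, -1.4373, -0.7410)

ω×(Iω) gyroscopic = (-0.0224, -0.0480, 0.0420)
angular accel α = (0.2800, -1.8667, 2.9500)
ω + α·dt = (1.5056, -1.4373, -0.7410)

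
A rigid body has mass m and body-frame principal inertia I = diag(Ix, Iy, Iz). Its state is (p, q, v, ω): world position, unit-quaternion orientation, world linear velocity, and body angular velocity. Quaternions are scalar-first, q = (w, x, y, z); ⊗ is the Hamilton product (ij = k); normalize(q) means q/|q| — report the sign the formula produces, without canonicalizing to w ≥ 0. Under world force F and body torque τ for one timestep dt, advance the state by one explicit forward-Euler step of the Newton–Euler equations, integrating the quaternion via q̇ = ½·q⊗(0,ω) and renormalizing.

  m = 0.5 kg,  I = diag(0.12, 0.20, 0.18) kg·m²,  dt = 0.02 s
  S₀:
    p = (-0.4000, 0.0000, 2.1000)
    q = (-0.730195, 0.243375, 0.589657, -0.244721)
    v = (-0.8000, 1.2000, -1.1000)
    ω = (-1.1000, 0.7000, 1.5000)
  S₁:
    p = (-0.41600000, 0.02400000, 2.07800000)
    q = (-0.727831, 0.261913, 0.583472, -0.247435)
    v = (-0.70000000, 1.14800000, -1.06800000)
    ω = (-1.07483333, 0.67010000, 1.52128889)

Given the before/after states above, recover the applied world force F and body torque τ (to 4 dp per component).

velocity change Δv = (0.10000000, -0.05200000, 0.03200000)
m·(v₁−v₀)/dt = (2.5000, -1.3000, 0.8000)
Δω = ω₁−ω₀ = (0.02516667, -0.02990000, 0.02128889)
applied torque τ = (0.1300, -0.2000, 0.1300)

F = (2.5000, -1.3000, 0.8000)
τ = (0.1300, -0.2000, 0.1300)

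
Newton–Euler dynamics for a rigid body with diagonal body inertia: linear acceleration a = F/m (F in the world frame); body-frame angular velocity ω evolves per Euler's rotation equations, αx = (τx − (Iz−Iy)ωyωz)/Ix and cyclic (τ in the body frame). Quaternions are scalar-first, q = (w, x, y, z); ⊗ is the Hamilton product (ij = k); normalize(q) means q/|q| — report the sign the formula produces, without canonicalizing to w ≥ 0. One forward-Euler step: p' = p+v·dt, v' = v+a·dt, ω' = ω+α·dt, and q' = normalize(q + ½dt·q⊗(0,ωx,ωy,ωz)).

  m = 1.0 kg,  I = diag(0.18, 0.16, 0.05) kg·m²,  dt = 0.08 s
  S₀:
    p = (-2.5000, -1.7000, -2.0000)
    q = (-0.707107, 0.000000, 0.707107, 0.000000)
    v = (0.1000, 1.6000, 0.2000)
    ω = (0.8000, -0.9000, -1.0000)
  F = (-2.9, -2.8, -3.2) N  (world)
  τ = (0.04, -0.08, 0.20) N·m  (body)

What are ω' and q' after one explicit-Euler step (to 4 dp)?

ω×(Iω) gyroscopic = (-0.0990, -0.1040, 0.0144)
α = I⁻¹(τ − ω×Iω) = (0.7722, 0.1500, 3.7120)
ω + α·dt = (0.8618, -0.8880, -0.7030)
Hamilton product q⊗(0,ω) = (0.6363963, -1.2727926, 0.6363963, 0.1414214)
q + ½dt·q⊗(0,ω), renormalized = (-0.6803, -0.0508, 0.7311, 0.0056)

ω' = (0.8618, -0.8880, -0.7030)
q' = (-0.6803, -0.0508, 0.7311, 0.0056)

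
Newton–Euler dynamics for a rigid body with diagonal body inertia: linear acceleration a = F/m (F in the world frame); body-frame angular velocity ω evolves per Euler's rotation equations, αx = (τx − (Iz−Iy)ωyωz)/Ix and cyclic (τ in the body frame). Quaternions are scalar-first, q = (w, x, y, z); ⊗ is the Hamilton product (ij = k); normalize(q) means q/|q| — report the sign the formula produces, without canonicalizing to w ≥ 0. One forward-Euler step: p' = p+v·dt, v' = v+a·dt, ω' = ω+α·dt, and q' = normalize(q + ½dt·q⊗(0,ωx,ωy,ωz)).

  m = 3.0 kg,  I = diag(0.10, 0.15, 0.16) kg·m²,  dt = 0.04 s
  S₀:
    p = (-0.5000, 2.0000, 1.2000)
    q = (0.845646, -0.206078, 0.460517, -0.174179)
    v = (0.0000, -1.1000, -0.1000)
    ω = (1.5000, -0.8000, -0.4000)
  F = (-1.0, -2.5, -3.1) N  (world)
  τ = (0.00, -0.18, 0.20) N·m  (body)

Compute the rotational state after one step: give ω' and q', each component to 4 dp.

precession coupling ω×(Iω) = (0.0032, 0.0360, -0.0600)
(τ − ω×Iω)/I = (-0.0320, -1.4400, 1.6250)
ω' = ω + α·dt = (1.4987, -0.8576, -0.3350)
Hamilton product q⊗(0,ω) = (0.6078590, 0.9449190, -1.0202165, -0.8641715)
q + ½dt·q⊗(0,ω), renormalized = (0.8573, -0.1871, 0.4398, -0.1913)

ω' = (1.4987, -0.8576, -0.3350)
q' = (0.8573, -0.1871, 0.4398, -0.1913)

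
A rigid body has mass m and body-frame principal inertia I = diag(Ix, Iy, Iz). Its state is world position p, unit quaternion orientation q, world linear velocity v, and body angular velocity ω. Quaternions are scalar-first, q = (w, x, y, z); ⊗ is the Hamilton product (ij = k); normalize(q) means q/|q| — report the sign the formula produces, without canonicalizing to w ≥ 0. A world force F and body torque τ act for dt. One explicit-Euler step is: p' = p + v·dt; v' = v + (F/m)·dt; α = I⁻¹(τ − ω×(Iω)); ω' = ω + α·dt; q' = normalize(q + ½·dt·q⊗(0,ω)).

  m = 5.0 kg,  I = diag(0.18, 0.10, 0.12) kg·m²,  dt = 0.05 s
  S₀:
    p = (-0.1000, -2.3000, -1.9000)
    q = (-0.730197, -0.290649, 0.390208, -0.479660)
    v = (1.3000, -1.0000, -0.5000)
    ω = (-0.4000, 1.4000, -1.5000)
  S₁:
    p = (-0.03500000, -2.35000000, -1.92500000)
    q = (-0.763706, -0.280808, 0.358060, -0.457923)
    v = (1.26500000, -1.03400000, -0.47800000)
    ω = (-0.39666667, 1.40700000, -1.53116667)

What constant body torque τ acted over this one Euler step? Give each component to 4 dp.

rate change Δω = (0.00333333, 0.00700000, -0.03116667)
gyro term ω₀×Iω₀ = (-0.0420, 0.0360, 0.0448)
I·α + gyro = (-0.0300, 0.0500, -0.0300)

τ = (-0.0300, 0.0500, -0.0300)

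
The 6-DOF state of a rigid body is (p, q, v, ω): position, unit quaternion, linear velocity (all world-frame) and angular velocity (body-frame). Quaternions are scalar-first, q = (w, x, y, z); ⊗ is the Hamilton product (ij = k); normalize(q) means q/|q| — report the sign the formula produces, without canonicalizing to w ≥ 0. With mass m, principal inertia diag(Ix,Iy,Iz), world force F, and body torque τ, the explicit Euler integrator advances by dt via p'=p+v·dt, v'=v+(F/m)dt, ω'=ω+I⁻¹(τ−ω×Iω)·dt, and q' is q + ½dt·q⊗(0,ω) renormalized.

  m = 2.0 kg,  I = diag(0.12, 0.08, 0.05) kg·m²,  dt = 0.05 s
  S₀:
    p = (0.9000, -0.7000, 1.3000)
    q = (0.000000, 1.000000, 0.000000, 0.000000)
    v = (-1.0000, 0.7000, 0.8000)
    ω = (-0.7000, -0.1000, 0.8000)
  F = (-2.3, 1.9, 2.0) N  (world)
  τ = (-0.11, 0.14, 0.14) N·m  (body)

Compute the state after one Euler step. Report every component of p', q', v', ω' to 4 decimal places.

linear accel F/m = (-1.1500, 0.9500, 1.0000)
new position p' = (0.8500, -0.6650, 1.3400)
v' = v + a·dt = (-1.0575, 0.7475, 0.8500)
ω×(Iω) gyroscopic = (0.0024, -0.0392, -0.0028)
(τ − ω×Iω)/I = (-0.9367, 2.2400, 2.8560)
new body rate ω' = (-0.7468, 0.0120, 0.9428)
q⊗(0,ω) = (0.7000000, 0.0000000, -0.8000000, -0.1000000)
q + ½dt·q⊗(0,ω), renormalized = (0.0175, 0.9996, -0.0200, -0.0025)

p' = (0.8500, -0.6650, 1.3400)
q' = (0.0175, 0.9996, -0.0200, -0.0025)
v' = (-1.0575, 0.7475, 0.8500)
ω' = (-0.7468, 0.0120, 0.9428)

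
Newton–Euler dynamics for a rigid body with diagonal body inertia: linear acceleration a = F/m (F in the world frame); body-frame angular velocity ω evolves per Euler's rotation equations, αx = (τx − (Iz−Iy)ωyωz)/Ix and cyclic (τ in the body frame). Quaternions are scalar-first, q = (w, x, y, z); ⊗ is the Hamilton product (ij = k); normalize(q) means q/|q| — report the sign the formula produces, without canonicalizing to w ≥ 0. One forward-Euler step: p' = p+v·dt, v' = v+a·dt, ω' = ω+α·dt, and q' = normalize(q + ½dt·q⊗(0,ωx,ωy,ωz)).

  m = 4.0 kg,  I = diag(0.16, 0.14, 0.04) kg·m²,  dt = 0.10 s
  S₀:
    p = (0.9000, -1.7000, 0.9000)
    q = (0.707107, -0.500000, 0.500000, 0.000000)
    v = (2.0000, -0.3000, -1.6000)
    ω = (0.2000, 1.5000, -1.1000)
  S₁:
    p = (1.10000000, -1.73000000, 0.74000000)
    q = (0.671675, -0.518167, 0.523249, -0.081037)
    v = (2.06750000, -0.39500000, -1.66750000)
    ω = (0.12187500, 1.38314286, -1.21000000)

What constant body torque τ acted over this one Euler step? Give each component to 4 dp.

Δω = ω₁−ω₀ = (-0.07812500, -0.11685714, -0.11000000)
ω₀×(Iω₀) = (0.1650, -0.0264, -0.0060)
I·α + gyro = (0.0400, -0.1900, -0.0500)

τ = (0.0400, -0.1900, -0.0500)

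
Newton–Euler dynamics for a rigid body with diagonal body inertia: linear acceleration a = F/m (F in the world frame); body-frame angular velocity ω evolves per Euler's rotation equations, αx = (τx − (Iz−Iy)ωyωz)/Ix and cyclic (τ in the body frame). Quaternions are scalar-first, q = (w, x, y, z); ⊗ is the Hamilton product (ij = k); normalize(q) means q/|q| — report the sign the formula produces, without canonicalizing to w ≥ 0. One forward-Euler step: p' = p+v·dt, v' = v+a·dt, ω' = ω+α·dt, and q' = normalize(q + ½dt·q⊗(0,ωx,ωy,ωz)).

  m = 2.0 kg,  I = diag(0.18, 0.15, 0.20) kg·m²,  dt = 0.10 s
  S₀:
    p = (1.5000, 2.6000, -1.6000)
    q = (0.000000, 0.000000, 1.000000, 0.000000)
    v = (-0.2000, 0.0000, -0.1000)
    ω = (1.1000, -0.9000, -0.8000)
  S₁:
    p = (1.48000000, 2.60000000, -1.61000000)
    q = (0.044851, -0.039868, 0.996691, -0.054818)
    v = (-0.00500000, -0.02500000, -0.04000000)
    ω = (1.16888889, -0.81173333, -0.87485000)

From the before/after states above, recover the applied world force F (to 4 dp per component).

Δv = v₁−v₀ = (0.19500000, -0.02500000, 0.06000000)
m·(v₁−v₀)/dt = (3.9000, -0.5000, 1.2000)

F = (3.9000, -0.5000, 1.2000)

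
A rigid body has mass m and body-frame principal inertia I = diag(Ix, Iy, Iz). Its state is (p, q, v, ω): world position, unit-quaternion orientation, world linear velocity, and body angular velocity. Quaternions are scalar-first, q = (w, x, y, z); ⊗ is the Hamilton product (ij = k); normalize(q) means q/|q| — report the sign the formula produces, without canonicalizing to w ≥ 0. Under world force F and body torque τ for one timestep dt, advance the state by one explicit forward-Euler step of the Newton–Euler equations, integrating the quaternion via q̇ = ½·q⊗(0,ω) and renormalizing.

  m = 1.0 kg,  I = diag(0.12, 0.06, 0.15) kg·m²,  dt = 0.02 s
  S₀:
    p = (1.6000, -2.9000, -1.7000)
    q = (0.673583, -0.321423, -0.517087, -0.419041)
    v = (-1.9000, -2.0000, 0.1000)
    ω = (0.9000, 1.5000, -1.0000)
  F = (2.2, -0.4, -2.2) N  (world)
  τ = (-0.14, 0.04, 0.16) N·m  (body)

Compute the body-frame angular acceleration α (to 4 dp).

α = (-0.0417, 0.2167, 1.6067)

precession coupling ω×(Iω) = (-0.1350, 0.0270, -0.0810)
(τ − ω×Iω)/I = (-0.0417, 0.2167, 1.6067)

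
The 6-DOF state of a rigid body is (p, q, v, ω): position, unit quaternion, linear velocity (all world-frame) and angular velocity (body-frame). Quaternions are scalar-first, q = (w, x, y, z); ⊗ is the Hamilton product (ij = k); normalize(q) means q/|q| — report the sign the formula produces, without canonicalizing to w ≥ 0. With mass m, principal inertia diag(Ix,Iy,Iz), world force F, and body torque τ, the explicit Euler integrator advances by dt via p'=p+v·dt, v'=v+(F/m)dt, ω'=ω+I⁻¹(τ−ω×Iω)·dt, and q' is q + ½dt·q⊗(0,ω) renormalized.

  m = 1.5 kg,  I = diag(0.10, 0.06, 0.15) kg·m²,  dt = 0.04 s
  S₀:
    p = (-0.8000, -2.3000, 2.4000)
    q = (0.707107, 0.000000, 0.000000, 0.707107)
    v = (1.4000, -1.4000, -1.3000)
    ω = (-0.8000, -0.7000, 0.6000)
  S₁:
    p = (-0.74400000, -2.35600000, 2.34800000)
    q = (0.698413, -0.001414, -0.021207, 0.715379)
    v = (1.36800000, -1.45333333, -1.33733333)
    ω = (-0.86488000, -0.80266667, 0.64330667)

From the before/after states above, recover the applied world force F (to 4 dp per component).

Δv = v₁−v₀ = (-0.03200000, -0.05333333, -0.03733333)
applied force F = (-1.2000, -2.0000, -1.4000)

F = (-1.2000, -2.0000, -1.4000)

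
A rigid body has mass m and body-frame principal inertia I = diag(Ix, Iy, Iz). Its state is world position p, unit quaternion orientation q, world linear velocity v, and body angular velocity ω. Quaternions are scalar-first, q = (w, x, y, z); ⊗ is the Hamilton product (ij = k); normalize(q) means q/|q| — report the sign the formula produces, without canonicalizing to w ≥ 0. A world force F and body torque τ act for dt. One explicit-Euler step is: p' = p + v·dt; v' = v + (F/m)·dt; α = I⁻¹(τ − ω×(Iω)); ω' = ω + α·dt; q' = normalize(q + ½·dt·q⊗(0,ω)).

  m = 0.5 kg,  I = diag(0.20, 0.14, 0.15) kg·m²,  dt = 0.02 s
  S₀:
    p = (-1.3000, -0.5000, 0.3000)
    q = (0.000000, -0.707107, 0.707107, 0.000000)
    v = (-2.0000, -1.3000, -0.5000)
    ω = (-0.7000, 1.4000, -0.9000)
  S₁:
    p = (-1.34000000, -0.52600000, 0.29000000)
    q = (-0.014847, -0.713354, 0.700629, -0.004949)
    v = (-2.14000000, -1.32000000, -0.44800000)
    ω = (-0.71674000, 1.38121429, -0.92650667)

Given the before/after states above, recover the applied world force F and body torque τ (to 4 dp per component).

F = (-3.5000, -0.5000, 1.3000)
τ = (-0.1800, -0.1000, -0.1400)

Δv = v₁−v₀ = (-0.14000000, -0.02000000, 0.05200000)
F = m·Δv/dt = (-3.5000, -0.5000, 1.3000)
rate change Δω = (-0.01674000, -0.01878571, -0.02650667)
τ = I·(Δω/dt) + ω₀×(Iω₀) = (-0.1800, -0.1000, -0.1400)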